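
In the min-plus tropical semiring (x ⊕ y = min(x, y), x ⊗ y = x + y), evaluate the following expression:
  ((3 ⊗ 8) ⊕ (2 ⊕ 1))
((3 ⊗ 8) ⊕ (2 ⊕ 1)) = 1

Expand innermost to outermost. Recall ⊕ takes the minimum of its arguments and ⊗ takes their sum. Working out the expression ((3 ⊗ 8) ⊕ (2 ⊕ 1)) gives 1.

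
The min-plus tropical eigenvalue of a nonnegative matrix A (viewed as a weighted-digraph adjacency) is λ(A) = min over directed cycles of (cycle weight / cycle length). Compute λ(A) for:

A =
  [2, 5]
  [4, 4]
λ(A) = 2

Enumerate directed cycles and compute their means (weight / length). Sample:
  cycle 0 → 0: weight = 2, length = 1, mean = 2/1 ≈ 2.000
  cycle 1 → 1: weight = 4, length = 1, mean = 4/1 ≈ 4.000
  cycle 0 → 1 → 0: weight = 9, length = 2, mean = 9/2 ≈ 4.500
  cycle 1 → 0 → 1: weight = 9, length = 2, mean = 9/2 ≈ 4.500
Minimum mean = 2.000, attained e.g. along the cycle 0 → 0 with weight 2 and length 1. So λ(A) = 2/1 = 2.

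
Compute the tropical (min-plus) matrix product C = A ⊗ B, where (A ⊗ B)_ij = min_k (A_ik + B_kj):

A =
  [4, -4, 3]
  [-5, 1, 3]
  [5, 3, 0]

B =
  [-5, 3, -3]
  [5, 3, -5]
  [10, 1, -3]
A ⊗ B =
  [-1, -1, -9]
  [-10, -2, -8]
  [0, 1, -3]

Apply the min-plus product entry-by-entry:
  C[0][0] = min over k of (A[0][0] + B[0][0] = 4 + -5 = -1, A[0][1] + B[1][0] = -4 + 5 = 1, A[0][2] + B[2][0] = 3 + 10 = 13) = -1 (attained at k = 0)
  C[0][1] = min over k of (A[0][0] + B[0][1] = 4 + 3 = 7, A[0][1] + B[1][1] = -4 + 3 = -1, A[0][2] + B[2][1] = 3 + 1 = 4) = -1 (attained at k = 1)
  C[0][2] = min over k of (A[0][0] + B[0][2] = 4 + -3 = 1, A[0][1] + B[1][2] = -4 + -5 = -9, A[0][2] + B[2][2] = 3 + -3 = 0) = -9 (attained at k = 1)
  C[1][0] = min over k of (A[1][0] + B[0][0] = -5 + -5 = -10, A[1][1] + B[1][0] = 1 + 5 = 6, A[1][2] + B[2][0] = 3 + 10 = 13) = -10 (attained at k = 0)
  C[1][1] = min over k of (A[1][0] + B[0][1] = -5 + 3 = -2, A[1][1] + B[1][1] = 1 + 3 = 4, A[1][2] + B[2][1] = 3 + 1 = 4) = -2 (attained at k = 0)
  C[1][2] = min over k of (A[1][0] + B[0][2] = -5 + -3 = -8, A[1][1] + B[1][2] = 1 + -5 = -4, A[1][2] + B[2][2] = 3 + -3 = 0) = -8 (attained at k = 0)
  C[2][0] = min over k of (A[2][0] + B[0][0] = 5 + -5 = 0, A[2][1] + B[1][0] = 3 + 5 = 8, A[2][2] + B[2][0] = 0 + 10 = 10) = 0 (attained at k = 0)
  C[2][1] = min over k of (A[2][0] + B[0][1] = 5 + 3 = 8, A[2][1] + B[1][1] = 3 + 3 = 6, A[2][2] + B[2][1] = 0 + 1 = 1) = 1 (attained at k = 2)
  C[2][2] = min over k of (A[2][0] + B[0][2] = 5 + -3 = 2, A[2][1] + B[1][2] = 3 + -5 = -2, A[2][2] + B[2][2] = 0 + -3 = -3) = -3 (attained at k = 2)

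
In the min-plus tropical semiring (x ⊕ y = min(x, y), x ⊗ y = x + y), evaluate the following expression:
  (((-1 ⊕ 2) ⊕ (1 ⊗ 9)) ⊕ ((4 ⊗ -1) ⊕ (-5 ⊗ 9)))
(((-1 ⊕ 2) ⊕ (1 ⊗ 9)) ⊕ ((4 ⊗ -1) ⊕ (-5 ⊗ 9))) = -1

Expand innermost to outermost. Recall ⊕ takes the minimum of its arguments and ⊗ takes their sum. Working out the expression (((-1 ⊕ 2) ⊕ (1 ⊗ 9)) ⊕ ((4 ⊗ -1) ⊕ (-5 ⊗ 9))) gives -1.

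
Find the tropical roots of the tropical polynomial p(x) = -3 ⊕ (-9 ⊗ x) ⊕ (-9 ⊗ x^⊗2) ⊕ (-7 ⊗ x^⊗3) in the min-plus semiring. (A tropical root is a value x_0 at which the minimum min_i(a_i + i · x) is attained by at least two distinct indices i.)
Roots: {-2, 0, 6}

Each tropical root is a break point of the lower envelope of the lines y = a_i + i · x (there are 4 lines, with slopes 0, 1, ..., 3). Only the lines that attain the minimum somewhere contribute to roots; other lines are dominated. Here the surviving (envelope) indices are i = 3, i = 2, i = 1, i = 0.
Intersections between consecutive envelope lines give the roots: for adjacent envelope indices i < j the intersection is x = (a_i − a_j) / (j − i). Reading off the sorted break points: {-2, 0, 6}.
Verification: at each break x_0, at least two indices attain the minimum of min_i(a_i + i · x_0).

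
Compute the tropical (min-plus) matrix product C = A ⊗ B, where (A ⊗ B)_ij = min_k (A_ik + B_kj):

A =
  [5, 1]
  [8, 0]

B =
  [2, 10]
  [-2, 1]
A ⊗ B =
  [-1, 2]
  [-2, 1]

Apply the min-plus product entry-by-entry:
  C[0][0] = min over k of (A[0][0] + B[0][0] = 5 + 2 = 7, A[0][1] + B[1][0] = 1 + -2 = -1) = -1 (attained at k = 1)
  C[0][1] = min over k of (A[0][0] + B[0][1] = 5 + 10 = 15, A[0][1] + B[1][1] = 1 + 1 = 2) = 2 (attained at k = 1)
  C[1][0] = min over k of (A[1][0] + B[0][0] = 8 + 2 = 10, A[1][1] + B[1][0] = 0 + -2 = -2) = -2 (attained at k = 1)
  C[1][1] = min over k of (A[1][0] + B[0][1] = 8 + 10 = 18, A[1][1] + B[1][1] = 0 + 1 = 1) = 1 (attained at k = 1)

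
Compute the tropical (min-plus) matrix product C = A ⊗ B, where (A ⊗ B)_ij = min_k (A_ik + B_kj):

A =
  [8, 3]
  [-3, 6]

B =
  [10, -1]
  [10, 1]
A ⊗ B =
  [13, 4]
  [7, -4]

Apply the min-plus product entry-by-entry:
  C[0][0] = min over k of (A[0][0] + B[0][0] = 8 + 10 = 18, A[0][1] + B[1][0] = 3 + 10 = 13) = 13 (attained at k = 1)
  C[0][1] = min over k of (A[0][0] + B[0][1] = 8 + -1 = 7, A[0][1] + B[1][1] = 3 + 1 = 4) = 4 (attained at k = 1)
  C[1][0] = min over k of (A[1][0] + B[0][0] = -3 + 10 = 7, A[1][1] + B[1][0] = 6 + 10 = 16) = 7 (attained at k = 0)
  C[1][1] = min over k of (A[1][0] + B[0][1] = -3 + -1 = -4, A[1][1] + B[1][1] = 6 + 1 = 7) = -4 (attained at k = 0)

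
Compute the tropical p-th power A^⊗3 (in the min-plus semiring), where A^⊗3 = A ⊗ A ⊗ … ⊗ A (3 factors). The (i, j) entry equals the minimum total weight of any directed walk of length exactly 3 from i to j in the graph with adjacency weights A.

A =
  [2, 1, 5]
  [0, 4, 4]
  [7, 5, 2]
A^⊗3 =
  [3, 2, 6]
  [1, 3, 5]
  [7, 6, 6]

Each entry (A^⊗3)_ij equals the minimum over all length-3 walks i = v_0 → v_1 → … → v_3 = j of Σ_t A[v_t][v_{t+1}]. For example, for (i, j) = (0, 2) we minimise over 9 possible intermediate vertex sequences; the minimum is 6, attained along the walk 0 → 1 → 0 → 2.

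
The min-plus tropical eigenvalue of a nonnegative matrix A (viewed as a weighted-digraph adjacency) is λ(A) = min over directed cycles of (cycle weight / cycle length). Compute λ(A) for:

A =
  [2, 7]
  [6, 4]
λ(A) = 2

Enumerate directed cycles and compute their means (weight / length). Sample:
  cycle 0 → 0: weight = 2, length = 1, mean = 2/1 ≈ 2.000
  cycle 1 → 1: weight = 4, length = 1, mean = 4/1 ≈ 4.000
  cycle 0 → 1 → 0: weight = 13, length = 2, mean = 13/2 ≈ 6.500
  cycle 1 → 0 → 1: weight = 13, length = 2, mean = 13/2 ≈ 6.500
Minimum mean = 2.000, attained e.g. along the cycle 0 → 0 with weight 2 and length 1. So λ(A) = 2/1 = 2.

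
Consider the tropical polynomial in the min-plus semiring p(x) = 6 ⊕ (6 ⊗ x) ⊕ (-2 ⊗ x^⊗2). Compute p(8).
p(8) = 6

A tropical monomial a ⊗ x^⊗i evaluates to a + i · x. Evaluating each term at x = 8:
  Term 0 contributes 6 + 0 · 8 = 6
  Term 1 contributes 6 + 1 · 8 = 14
  Term 2 contributes -2 + 2 · 8 = 14
p(8) = ⊕ of these = min[6, 14, 14] = 6.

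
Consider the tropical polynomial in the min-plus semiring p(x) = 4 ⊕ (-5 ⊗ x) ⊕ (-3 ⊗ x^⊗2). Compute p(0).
p(0) = -5

A tropical monomial a ⊗ x^⊗i evaluates to a + i · x. Evaluating each term at x = 0:
  Term 0 contributes 4 + 0 · 0 = 4
  Term 1 contributes -5 + 1 · 0 = -5
  Term 2 contributes -3 + 2 · 0 = -3
p(0) = ⊕ of these = min[4, -5, -3] = -5.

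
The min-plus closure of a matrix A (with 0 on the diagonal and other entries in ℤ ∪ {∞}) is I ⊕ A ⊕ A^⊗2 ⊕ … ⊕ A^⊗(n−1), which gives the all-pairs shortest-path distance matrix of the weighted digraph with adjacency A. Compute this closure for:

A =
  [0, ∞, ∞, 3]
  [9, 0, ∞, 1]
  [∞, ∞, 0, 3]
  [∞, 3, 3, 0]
Closure =
  [0, 6, 6, 3]
  [9, 0, 4, 1]
  [15, 6, 0, 3]
  [12, 3, 3, 0]

This is the Floyd-Warshall all-pairs shortest-path computation. For each intermediate vertex k = 0, 1, …, 3, update dist[i][j] ← min(dist[i][j], dist[i][k] + dist[k][j]). The final matrix gives, for each (i, j), the minimum total weight of any directed path from i to j (possibly empty when i = j).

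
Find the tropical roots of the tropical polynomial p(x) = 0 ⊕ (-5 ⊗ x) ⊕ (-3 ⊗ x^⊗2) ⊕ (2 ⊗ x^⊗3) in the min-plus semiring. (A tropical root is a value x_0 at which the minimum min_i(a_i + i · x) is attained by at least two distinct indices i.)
Roots: {-5, -2, 5}

Each tropical root is a break point of the lower envelope of the lines y = a_i + i · x (there are 4 lines, with slopes 0, 1, ..., 3). Only the lines that attain the minimum somewhere contribute to roots; other lines are dominated. Here the surviving (envelope) indices are i = 3, i = 2, i = 1, i = 0.
Intersections between consecutive envelope lines give the roots: for adjacent envelope indices i < j the intersection is x = (a_i − a_j) / (j − i). Reading off the sorted break points: {-5, -2, 5}.
Verification: at each break x_0, at least two indices attain the minimum of min_i(a_i + i · x_0).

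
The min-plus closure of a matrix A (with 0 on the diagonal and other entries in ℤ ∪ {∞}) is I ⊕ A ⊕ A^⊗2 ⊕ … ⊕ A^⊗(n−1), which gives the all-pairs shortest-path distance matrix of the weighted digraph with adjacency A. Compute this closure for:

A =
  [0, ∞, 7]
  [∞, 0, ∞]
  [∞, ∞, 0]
Closure =
  [0, ∞, 7]
  [∞, 0, ∞]
  [∞, ∞, 0]

This is the Floyd-Warshall all-pairs shortest-path computation. For each intermediate vertex k = 0, 1, …, 2, update dist[i][j] ← min(dist[i][j], dist[i][k] + dist[k][j]). The final matrix gives, for each (i, j), the minimum total weight of any directed path from i to j (possibly empty when i = j).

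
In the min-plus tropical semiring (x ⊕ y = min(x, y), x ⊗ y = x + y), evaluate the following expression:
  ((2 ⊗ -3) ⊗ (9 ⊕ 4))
((2 ⊗ -3) ⊗ (9 ⊕ 4)) = 3

Expand innermost to outermost. Recall ⊕ takes the minimum of its arguments and ⊗ takes their sum. Working out the expression ((2 ⊗ -3) ⊗ (9 ⊕ 4)) gives 3.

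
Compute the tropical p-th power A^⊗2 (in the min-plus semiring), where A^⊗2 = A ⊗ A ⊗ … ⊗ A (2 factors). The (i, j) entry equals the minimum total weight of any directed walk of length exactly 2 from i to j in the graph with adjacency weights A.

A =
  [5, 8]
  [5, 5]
A^⊗2 =
  [10, 13]
  [10, 10]

Each entry (A^⊗2)_ij equals the minimum over all length-2 walks i = v_0 → v_1 → … → v_2 = j of Σ_t A[v_t][v_{t+1}]. For example, for (i, j) = (0, 1) we minimise over 2 possible intermediate vertex sequences; the minimum is 13, attained along the walk 0 → 0 → 1.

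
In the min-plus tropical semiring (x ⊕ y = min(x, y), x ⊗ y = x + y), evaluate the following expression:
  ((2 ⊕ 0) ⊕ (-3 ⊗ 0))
((2 ⊕ 0) ⊕ (-3 ⊗ 0)) = -3

Expand innermost to outermost. Recall ⊕ takes the minimum of its arguments and ⊗ takes their sum. Working out the expression ((2 ⊕ 0) ⊕ (-3 ⊗ 0)) gives -3.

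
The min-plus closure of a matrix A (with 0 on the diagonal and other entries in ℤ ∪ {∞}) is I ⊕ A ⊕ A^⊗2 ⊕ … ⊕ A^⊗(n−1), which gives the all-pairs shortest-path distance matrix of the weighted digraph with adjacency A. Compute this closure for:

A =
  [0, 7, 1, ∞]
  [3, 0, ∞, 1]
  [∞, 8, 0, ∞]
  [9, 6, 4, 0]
Closure =
  [0, 7, 1, 8]
  [3, 0, 4, 1]
  [11, 8, 0, 9]
  [9, 6, 4, 0]

This is the Floyd-Warshall all-pairs shortest-path computation. For each intermediate vertex k = 0, 1, …, 3, update dist[i][j] ← min(dist[i][j], dist[i][k] + dist[k][j]). The final matrix gives, for each (i, j), the minimum total weight of any directed path from i to j (possibly empty when i = j).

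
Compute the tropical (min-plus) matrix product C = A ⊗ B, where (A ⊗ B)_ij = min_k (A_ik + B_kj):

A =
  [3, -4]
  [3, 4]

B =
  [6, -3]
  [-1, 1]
A ⊗ B =
  [-5, -3]
  [3, 0]

Apply the min-plus product entry-by-entry:
  C[0][0] = min over k of (A[0][0] + B[0][0] = 3 + 6 = 9, A[0][1] + B[1][0] = -4 + -1 = -5) = -5 (attained at k = 1)
  C[0][1] = min over k of (A[0][0] + B[0][1] = 3 + -3 = 0, A[0][1] + B[1][1] = -4 + 1 = -3) = -3 (attained at k = 1)
  C[1][0] = min over k of (A[1][0] + B[0][0] = 3 + 6 = 9, A[1][1] + B[1][0] = 4 + -1 = 3) = 3 (attained at k = 1)
  C[1][1] = min over k of (A[1][0] + B[0][1] = 3 + -3 = 0, A[1][1] + B[1][1] = 4 + 1 = 5) = 0 (attained at k = 0)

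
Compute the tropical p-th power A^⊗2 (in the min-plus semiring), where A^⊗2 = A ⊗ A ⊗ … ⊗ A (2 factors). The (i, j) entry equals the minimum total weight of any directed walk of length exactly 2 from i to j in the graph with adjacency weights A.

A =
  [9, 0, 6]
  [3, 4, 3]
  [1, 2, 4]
A^⊗2 =
  [3, 4, 3]
  [4, 3, 7]
  [5, 1, 5]

Each entry (A^⊗2)_ij equals the minimum over all length-2 walks i = v_0 → v_1 → … → v_2 = j of Σ_t A[v_t][v_{t+1}]. For example, for (i, j) = (0, 2) we minimise over 3 possible intermediate vertex sequences; the minimum is 3, attained along the walk 0 → 1 → 2.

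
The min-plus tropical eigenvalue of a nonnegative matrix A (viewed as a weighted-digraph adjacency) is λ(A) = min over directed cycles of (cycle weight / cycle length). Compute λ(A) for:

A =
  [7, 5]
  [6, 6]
λ(A) = 11/2

Enumerate directed cycles and compute their means (weight / length). Sample:
  cycle 0 → 0: weight = 7, length = 1, mean = 7/1 ≈ 7.000
  cycle 1 → 1: weight = 6, length = 1, mean = 6/1 ≈ 6.000
  cycle 0 → 1 → 0: weight = 11, length = 2, mean = 11/2 ≈ 5.500
  cycle 1 → 0 → 1: weight = 11, length = 2, mean = 11/2 ≈ 5.500
Minimum mean = 5.500, attained e.g. along the cycle 0 → 1 → 0 with weight 11 and length 2. So λ(A) = 11/2 = 11/2.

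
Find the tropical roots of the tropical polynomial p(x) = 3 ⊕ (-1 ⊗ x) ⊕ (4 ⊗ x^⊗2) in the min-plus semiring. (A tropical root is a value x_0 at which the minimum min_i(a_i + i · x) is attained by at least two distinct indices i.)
Roots: {-5, 4}

Each tropical root is a break point of the lower envelope of the lines y = a_i + i · x (there are 3 lines, with slopes 0, 1, ..., 2). Only the lines that attain the minimum somewhere contribute to roots; other lines are dominated. Here the surviving (envelope) indices are i = 2, i = 1, i = 0.
Intersections between consecutive envelope lines give the roots: for adjacent envelope indices i < j the intersection is x = (a_i − a_j) / (j − i). Reading off the sorted break points: {-5, 4}.
Verification: at each break x_0, at least two indices attain the minimum of min_i(a_i + i · x_0).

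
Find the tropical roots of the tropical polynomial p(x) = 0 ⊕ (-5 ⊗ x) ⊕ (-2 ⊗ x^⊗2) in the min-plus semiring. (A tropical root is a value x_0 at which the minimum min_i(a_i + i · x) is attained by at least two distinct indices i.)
Roots: {-3, 5}

Each tropical root is a break point of the lower envelope of the lines y = a_i + i · x (there are 3 lines, with slopes 0, 1, ..., 2). Only the lines that attain the minimum somewhere contribute to roots; other lines are dominated. Here the surviving (envelope) indices are i = 2, i = 1, i = 0.
Intersections between consecutive envelope lines give the roots: for adjacent envelope indices i < j the intersection is x = (a_i − a_j) / (j − i). Reading off the sorted break points: {-3, 5}.
Verification: at each break x_0, at least two indices attain the minimum of min_i(a_i + i · x_0).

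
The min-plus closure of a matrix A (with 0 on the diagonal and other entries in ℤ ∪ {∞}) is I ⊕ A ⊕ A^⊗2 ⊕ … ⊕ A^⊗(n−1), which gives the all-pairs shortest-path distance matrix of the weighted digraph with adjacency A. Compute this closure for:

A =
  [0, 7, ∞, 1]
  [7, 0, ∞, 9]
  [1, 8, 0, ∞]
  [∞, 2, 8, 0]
Closure =
  [0, 3, 9, 1]
  [7, 0, 16, 8]
  [1, 4, 0, 2]
  [9, 2, 8, 0]

This is the Floyd-Warshall all-pairs shortest-path computation. For each intermediate vertex k = 0, 1, …, 3, update dist[i][j] ← min(dist[i][j], dist[i][k] + dist[k][j]). The final matrix gives, for each (i, j), the minimum total weight of any directed path from i to j (possibly empty when i = j).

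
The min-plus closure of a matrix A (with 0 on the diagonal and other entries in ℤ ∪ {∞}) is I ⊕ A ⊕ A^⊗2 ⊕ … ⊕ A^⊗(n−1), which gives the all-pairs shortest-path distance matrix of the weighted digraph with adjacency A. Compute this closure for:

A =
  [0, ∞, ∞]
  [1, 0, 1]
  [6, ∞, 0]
Closure =
  [0, ∞, ∞]
  [1, 0, 1]
  [6, ∞, 0]

This is the Floyd-Warshall all-pairs shortest-path computation. For each intermediate vertex k = 0, 1, …, 2, update dist[i][j] ← min(dist[i][j], dist[i][k] + dist[k][j]). The final matrix gives, for each (i, j), the minimum total weight of any directed path from i to j (possibly empty when i = j).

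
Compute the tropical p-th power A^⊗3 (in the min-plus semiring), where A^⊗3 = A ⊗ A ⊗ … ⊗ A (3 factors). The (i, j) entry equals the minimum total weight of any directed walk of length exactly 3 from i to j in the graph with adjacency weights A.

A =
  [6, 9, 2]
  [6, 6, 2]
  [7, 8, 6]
A^⊗3 =
  [15, 16, 11]
  [15, 16, 11]
  [16, 17, 15]

Each entry (A^⊗3)_ij equals the minimum over all length-3 walks i = v_0 → v_1 → … → v_3 = j of Σ_t A[v_t][v_{t+1}]. For example, for (i, j) = (0, 2) we minimise over 9 possible intermediate vertex sequences; the minimum is 11, attained along the walk 0 → 2 → 0 → 2.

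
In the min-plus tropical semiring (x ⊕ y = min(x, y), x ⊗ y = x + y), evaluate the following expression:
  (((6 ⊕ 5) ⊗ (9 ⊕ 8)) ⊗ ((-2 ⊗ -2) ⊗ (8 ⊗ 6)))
(((6 ⊕ 5) ⊗ (9 ⊕ 8)) ⊗ ((-2 ⊗ -2) ⊗ (8 ⊗ 6))) = 23

Expand innermost to outermost. Recall ⊕ takes the minimum of its arguments and ⊗ takes their sum. Working out the expression (((6 ⊕ 5) ⊗ (9 ⊕ 8)) ⊗ ((-2 ⊗ -2) ⊗ (8 ⊗ 6))) gives 23.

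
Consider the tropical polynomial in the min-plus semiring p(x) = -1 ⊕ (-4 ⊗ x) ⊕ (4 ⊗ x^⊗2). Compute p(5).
p(5) = -1

A tropical monomial a ⊗ x^⊗i evaluates to a + i · x. Evaluating each term at x = 5:
  Term 0 contributes -1 + 0 · 5 = -1
  Term 1 contributes -4 + 1 · 5 = 1
  Term 2 contributes 4 + 2 · 5 = 14
p(5) = ⊕ of these = min[-1, 1, 14] = -1.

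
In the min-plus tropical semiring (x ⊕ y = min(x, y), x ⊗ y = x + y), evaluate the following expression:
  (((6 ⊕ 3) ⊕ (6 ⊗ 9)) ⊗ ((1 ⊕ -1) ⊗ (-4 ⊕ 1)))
(((6 ⊕ 3) ⊕ (6 ⊗ 9)) ⊗ ((1 ⊕ -1) ⊗ (-4 ⊕ 1))) = -2

Expand innermost to outermost. Recall ⊕ takes the minimum of its arguments and ⊗ takes their sum. Working out the expression (((6 ⊕ 3) ⊕ (6 ⊗ 9)) ⊗ ((1 ⊕ -1) ⊗ (-4 ⊕ 1))) gives -2.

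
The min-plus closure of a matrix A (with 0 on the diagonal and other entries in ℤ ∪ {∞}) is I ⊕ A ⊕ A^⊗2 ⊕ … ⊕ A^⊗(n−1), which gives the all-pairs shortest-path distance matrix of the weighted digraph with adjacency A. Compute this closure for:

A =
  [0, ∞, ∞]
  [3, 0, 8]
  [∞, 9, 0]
Closure =
  [0, ∞, ∞]
  [3, 0, 8]
  [12, 9, 0]

This is the Floyd-Warshall all-pairs shortest-path computation. For each intermediate vertex k = 0, 1, …, 2, update dist[i][j] ← min(dist[i][j], dist[i][k] + dist[k][j]). The final matrix gives, for each (i, j), the minimum total weight of any directed path from i to j (possibly empty when i = j).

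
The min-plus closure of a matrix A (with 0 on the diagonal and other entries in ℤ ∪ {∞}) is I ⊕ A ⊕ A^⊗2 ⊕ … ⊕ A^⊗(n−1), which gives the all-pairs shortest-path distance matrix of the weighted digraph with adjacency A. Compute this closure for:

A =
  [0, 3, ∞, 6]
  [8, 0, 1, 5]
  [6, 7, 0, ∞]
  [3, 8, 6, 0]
Closure =
  [0, 3, 4, 6]
  [7, 0, 1, 5]
  [6, 7, 0, 12]
  [3, 6, 6, 0]

This is the Floyd-Warshall all-pairs shortest-path computation. For each intermediate vertex k = 0, 1, …, 3, update dist[i][j] ← min(dist[i][j], dist[i][k] + dist[k][j]). The final matrix gives, for each (i, j), the minimum total weight of any directed path from i to j (possibly empty when i = j).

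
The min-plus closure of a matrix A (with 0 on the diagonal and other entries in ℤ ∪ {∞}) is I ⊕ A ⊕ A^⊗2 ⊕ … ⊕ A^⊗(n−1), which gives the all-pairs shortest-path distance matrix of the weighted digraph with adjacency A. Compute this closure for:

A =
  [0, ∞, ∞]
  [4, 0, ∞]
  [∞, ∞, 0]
Closure =
  [0, ∞, ∞]
  [4, 0, ∞]
  [∞, ∞, 0]

This is the Floyd-Warshall all-pairs shortest-path computation. For each intermediate vertex k = 0, 1, …, 2, update dist[i][j] ← min(dist[i][j], dist[i][k] + dist[k][j]). The final matrix gives, for each (i, j), the minimum total weight of any directed path from i to j (possibly empty when i = j).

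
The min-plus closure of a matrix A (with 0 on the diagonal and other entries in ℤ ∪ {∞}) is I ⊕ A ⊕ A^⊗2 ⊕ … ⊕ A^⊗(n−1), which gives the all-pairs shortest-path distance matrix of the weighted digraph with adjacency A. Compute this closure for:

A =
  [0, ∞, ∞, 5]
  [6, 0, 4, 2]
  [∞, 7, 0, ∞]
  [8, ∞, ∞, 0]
Closure =
  [0, ∞, ∞, 5]
  [6, 0, 4, 2]
  [13, 7, 0, 9]
  [8, ∞, ∞, 0]

This is the Floyd-Warshall all-pairs shortest-path computation. For each intermediate vertex k = 0, 1, …, 3, update dist[i][j] ← min(dist[i][j], dist[i][k] + dist[k][j]). The final matrix gives, for each (i, j), the minimum total weight of any directed path from i to j (possibly empty when i = j).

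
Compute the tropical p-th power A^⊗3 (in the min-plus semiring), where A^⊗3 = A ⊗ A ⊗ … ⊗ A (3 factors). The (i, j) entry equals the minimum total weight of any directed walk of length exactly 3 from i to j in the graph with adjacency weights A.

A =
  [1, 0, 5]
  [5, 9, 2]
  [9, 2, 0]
A^⊗3 =
  [3, 2, 2]
  [7, 4, 2]
  [7, 2, 0]

Each entry (A^⊗3)_ij equals the minimum over all length-3 walks i = v_0 → v_1 → … → v_3 = j of Σ_t A[v_t][v_{t+1}]. For example, for (i, j) = (0, 2) we minimise over 9 possible intermediate vertex sequences; the minimum is 2, attained along the walk 0 → 1 → 2 → 2.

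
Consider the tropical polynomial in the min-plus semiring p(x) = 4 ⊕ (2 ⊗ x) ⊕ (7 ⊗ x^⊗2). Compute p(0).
p(0) = 2

A tropical monomial a ⊗ x^⊗i evaluates to a + i · x. Evaluating each term at x = 0:
  Term 0 contributes 4 + 0 · 0 = 4
  Term 1 contributes 2 + 1 · 0 = 2
  Term 2 contributes 7 + 2 · 0 = 7
p(0) = ⊕ of these = min[4, 2, 7] = 2.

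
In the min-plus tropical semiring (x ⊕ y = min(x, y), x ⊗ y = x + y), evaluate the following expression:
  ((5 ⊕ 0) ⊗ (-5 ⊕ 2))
((5 ⊕ 0) ⊗ (-5 ⊕ 2)) = -5

Expand innermost to outermost. Recall ⊕ takes the minimum of its arguments and ⊗ takes their sum. Working out the expression ((5 ⊕ 0) ⊗ (-5 ⊕ 2)) gives -5.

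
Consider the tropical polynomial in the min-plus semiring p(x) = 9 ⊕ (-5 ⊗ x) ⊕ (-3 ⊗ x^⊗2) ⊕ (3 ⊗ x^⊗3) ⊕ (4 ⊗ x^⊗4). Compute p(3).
p(3) = -2

A tropical monomial a ⊗ x^⊗i evaluates to a + i · x. Evaluating each term at x = 3:
  Term 0 contributes 9 + 0 · 3 = 9
  Term 1 contributes -5 + 1 · 3 = -2
  Term 2 contributes -3 + 2 · 3 = 3
  Term 3 contributes 3 + 3 · 3 = 12
  Term 4 contributes 4 + 4 · 3 = 16
p(3) = ⊕ of these = min[9, -2, 3, 12, 16] = -2.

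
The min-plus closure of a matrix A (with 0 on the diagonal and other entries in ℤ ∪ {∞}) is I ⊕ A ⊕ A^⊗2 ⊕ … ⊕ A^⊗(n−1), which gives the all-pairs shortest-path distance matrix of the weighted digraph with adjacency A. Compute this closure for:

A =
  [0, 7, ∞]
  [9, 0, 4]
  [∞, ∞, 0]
Closure =
  [0, 7, 11]
  [9, 0, 4]
  [∞, ∞, 0]

This is the Floyd-Warshall all-pairs shortest-path computation. For each intermediate vertex k = 0, 1, …, 2, update dist[i][j] ← min(dist[i][j], dist[i][k] + dist[k][j]). The final matrix gives, for each (i, j), the minimum total weight of any directed path from i to j (possibly empty when i = j).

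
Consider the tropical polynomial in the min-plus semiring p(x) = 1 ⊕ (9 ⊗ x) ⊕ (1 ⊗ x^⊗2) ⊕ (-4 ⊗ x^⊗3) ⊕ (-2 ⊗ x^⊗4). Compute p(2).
p(2) = 1

A tropical monomial a ⊗ x^⊗i evaluates to a + i · x. Evaluating each term at x = 2:
  Term 0 contributes 1 + 0 · 2 = 1
  Term 1 contributes 9 + 1 · 2 = 11
  Term 2 contributes 1 + 2 · 2 = 5
  Term 3 contributes -4 + 3 · 2 = 2
  Term 4 contributes -2 + 4 · 2 = 6
p(2) = ⊕ of these = min[1, 11, 5, 2, 6] = 1.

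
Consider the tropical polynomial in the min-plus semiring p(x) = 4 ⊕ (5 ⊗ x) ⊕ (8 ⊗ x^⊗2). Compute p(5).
p(5) = 4

A tropical monomial a ⊗ x^⊗i evaluates to a + i · x. Evaluating each term at x = 5:
  Term 0 contributes 4 + 0 · 5 = 4
  Term 1 contributes 5 + 1 · 5 = 10
  Term 2 contributes 8 + 2 · 5 = 18
p(5) = ⊕ of these = min[4, 10, 18] = 4.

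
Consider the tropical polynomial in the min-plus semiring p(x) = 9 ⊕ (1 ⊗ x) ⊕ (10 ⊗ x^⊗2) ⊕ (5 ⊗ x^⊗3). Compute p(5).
p(5) = 6

A tropical monomial a ⊗ x^⊗i evaluates to a + i · x. Evaluating each term at x = 5:
  Term 0 contributes 9 + 0 · 5 = 9
  Term 1 contributes 1 + 1 · 5 = 6
  Term 2 contributes 10 + 2 · 5 = 20
  Term 3 contributes 5 + 3 · 5 = 20
p(5) = ⊕ of these = min[9, 6, 20, 20] = 6.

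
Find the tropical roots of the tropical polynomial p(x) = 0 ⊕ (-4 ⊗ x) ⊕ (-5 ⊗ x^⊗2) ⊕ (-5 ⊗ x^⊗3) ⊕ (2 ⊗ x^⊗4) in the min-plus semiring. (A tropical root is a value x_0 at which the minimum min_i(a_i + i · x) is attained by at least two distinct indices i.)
Roots: {-7, 0, 1, 4}

Each tropical root is a break point of the lower envelope of the lines y = a_i + i · x (there are 5 lines, with slopes 0, 1, ..., 4). Only the lines that attain the minimum somewhere contribute to roots; other lines are dominated. Here the surviving (envelope) indices are i = 4, i = 3, i = 2, i = 1, i = 0.
Intersections between consecutive envelope lines give the roots: for adjacent envelope indices i < j the intersection is x = (a_i − a_j) / (j − i). Reading off the sorted break points: {-7, 0, 1, 4}.
Verification: at each break x_0, at least two indices attain the minimum of min_i(a_i + i · x_0).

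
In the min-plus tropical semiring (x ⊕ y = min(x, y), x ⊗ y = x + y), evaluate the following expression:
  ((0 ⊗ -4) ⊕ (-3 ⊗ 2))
((0 ⊗ -4) ⊕ (-3 ⊗ 2)) = -4

Expand innermost to outermost. Recall ⊕ takes the minimum of its arguments and ⊗ takes their sum. Working out the expression ((0 ⊗ -4) ⊕ (-3 ⊗ 2)) gives -4.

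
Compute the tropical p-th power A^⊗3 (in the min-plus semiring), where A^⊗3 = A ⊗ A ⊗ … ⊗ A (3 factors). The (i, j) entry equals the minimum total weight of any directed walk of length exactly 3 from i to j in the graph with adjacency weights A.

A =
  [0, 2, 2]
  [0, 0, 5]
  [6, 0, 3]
A^⊗3 =
  [0, 2, 2]
  [0, 0, 2]
  [0, 0, 2]

Each entry (A^⊗3)_ij equals the minimum over all length-3 walks i = v_0 → v_1 → … → v_3 = j of Σ_t A[v_t][v_{t+1}]. For example, for (i, j) = (0, 2) we minimise over 9 possible intermediate vertex sequences; the minimum is 2, attained along the walk 0 → 0 → 0 → 2.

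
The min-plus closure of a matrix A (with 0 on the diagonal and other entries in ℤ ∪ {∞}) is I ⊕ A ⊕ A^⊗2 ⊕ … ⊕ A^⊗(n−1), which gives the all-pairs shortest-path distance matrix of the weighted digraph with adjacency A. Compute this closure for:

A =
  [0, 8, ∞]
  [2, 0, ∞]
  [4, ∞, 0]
Closure =
  [0, 8, ∞]
  [2, 0, ∞]
  [4, 12, 0]

This is the Floyd-Warshall all-pairs shortest-path computation. For each intermediate vertex k = 0, 1, …, 2, update dist[i][j] ← min(dist[i][j], dist[i][k] + dist[k][j]). The final matrix gives, for each (i, j), the minimum total weight of any directed path from i to j (possibly empty when i = j).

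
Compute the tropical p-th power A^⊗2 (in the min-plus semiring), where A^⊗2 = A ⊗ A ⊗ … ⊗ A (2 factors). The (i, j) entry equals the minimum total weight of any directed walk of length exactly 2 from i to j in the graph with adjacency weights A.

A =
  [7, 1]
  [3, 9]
A^⊗2 =
  [4, 8]
  [10, 4]

Each entry (A^⊗2)_ij equals the minimum over all length-2 walks i = v_0 → v_1 → … → v_2 = j of Σ_t A[v_t][v_{t+1}]. For example, for (i, j) = (0, 1) we minimise over 2 possible intermediate vertex sequences; the minimum is 8, attained along the walk 0 → 0 → 1.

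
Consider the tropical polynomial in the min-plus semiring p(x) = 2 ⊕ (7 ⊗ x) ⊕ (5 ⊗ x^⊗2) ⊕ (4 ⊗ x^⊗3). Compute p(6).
p(6) = 2

A tropical monomial a ⊗ x^⊗i evaluates to a + i · x. Evaluating each term at x = 6:
  Term 0 contributes 2 + 0 · 6 = 2
  Term 1 contributes 7 + 1 · 6 = 13
  Term 2 contributes 5 + 2 · 6 = 17
  Term 3 contributes 4 + 3 · 6 = 22
p(6) = ⊕ of these = min[2, 13, 17, 22] = 2.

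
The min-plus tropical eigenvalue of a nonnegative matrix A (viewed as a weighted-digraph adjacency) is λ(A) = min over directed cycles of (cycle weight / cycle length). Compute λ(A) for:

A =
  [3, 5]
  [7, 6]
λ(A) = 3

Enumerate directed cycles and compute their means (weight / length). Sample:
  cycle 0 → 0: weight = 3, length = 1, mean = 3/1 ≈ 3.000
  cycle 1 → 1: weight = 6, length = 1, mean = 6/1 ≈ 6.000
  cycle 0 → 1 → 0: weight = 12, length = 2, mean = 12/2 ≈ 6.000
  cycle 1 → 0 → 1: weight = 12, length = 2, mean = 12/2 ≈ 6.000
Minimum mean = 3.000, attained e.g. along the cycle 0 → 0 with weight 3 and length 1. So λ(A) = 3/1 = 3.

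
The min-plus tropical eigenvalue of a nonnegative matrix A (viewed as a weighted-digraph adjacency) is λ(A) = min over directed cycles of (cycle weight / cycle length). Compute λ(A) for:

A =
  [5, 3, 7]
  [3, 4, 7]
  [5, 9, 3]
λ(A) = 3

Enumerate directed cycles and compute their means (weight / length). Sample:
  cycle 0 → 0: weight = 5, length = 1, mean = 5/1 ≈ 5.000
  cycle 1 → 1: weight = 4, length = 1, mean = 4/1 ≈ 4.000
  cycle 2 → 2: weight = 3, length = 1, mean = 3/1 ≈ 3.000
  cycle 0 → 1 → 0: weight = 6, length = 2, mean = 6/2 ≈ 3.000
  cycle 0 → 2 → 0: weight = 12, length = 2, mean = 12/2 ≈ 6.000
  cycle 1 → 0 → 1: weight = 6, length = 2, mean = 6/2 ≈ 3.000
Minimum mean = 3.000, attained e.g. along the cycle 2 → 2 with weight 3 and length 1. So λ(A) = 3/1 = 3.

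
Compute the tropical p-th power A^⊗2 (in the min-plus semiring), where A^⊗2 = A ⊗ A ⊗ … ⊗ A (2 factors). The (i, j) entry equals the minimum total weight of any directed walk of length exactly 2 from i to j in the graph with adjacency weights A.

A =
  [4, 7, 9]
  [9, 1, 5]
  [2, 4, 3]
A^⊗2 =
  [8, 8, 12]
  [7, 2, 6]
  [5, 5, 6]

Each entry (A^⊗2)_ij equals the minimum over all length-2 walks i = v_0 → v_1 → … → v_2 = j of Σ_t A[v_t][v_{t+1}]. For example, for (i, j) = (0, 2) we minimise over 3 possible intermediate vertex sequences; the minimum is 12, attained along the walk 0 → 1 → 2.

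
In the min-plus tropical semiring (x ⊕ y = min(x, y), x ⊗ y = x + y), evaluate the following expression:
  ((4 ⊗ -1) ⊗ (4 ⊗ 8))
((4 ⊗ -1) ⊗ (4 ⊗ 8)) = 15

Expand innermost to outermost. Recall ⊕ takes the minimum of its arguments and ⊗ takes their sum. Working out the expression ((4 ⊗ -1) ⊗ (4 ⊗ 8)) gives 15.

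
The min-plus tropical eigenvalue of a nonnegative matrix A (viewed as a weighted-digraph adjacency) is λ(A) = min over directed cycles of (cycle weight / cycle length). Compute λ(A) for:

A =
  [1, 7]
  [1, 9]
λ(A) = 1

Enumerate directed cycles and compute their means (weight / length). Sample:
  cycle 0 → 0: weight = 1, length = 1, mean = 1/1 ≈ 1.000
  cycle 1 → 1: weight = 9, length = 1, mean = 9/1 ≈ 9.000
  cycle 0 → 1 → 0: weight = 8, length = 2, mean = 8/2 ≈ 4.000
  cycle 1 → 0 → 1: weight = 8, length = 2, mean = 8/2 ≈ 4.000
Minimum mean = 1.000, attained e.g. along the cycle 0 → 0 with weight 1 and length 1. So λ(A) = 1/1 = 1.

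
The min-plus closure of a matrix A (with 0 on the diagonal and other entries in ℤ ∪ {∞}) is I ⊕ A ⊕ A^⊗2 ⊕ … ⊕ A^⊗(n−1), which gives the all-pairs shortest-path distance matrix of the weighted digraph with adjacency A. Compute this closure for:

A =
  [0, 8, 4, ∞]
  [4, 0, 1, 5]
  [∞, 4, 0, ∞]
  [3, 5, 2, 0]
Closure =
  [0, 8, 4, 13]
  [4, 0, 1, 5]
  [8, 4, 0, 9]
  [3, 5, 2, 0]

This is the Floyd-Warshall all-pairs shortest-path computation. For each intermediate vertex k = 0, 1, …, 3, update dist[i][j] ← min(dist[i][j], dist[i][k] + dist[k][j]). The final matrix gives, for each (i, j), the minimum total weight of any directed path from i to j (possibly empty when i = j).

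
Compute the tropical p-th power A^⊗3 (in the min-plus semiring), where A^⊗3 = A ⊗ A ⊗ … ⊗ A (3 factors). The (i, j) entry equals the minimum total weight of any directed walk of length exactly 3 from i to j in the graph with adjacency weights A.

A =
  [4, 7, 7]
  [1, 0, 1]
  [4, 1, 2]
A^⊗3 =
  [8, 7, 8]
  [1, 0, 1]
  [2, 1, 2]

Each entry (A^⊗3)_ij equals the minimum over all length-3 walks i = v_0 → v_1 → … → v_3 = j of Σ_t A[v_t][v_{t+1}]. For example, for (i, j) = (0, 2) we minimise over 9 possible intermediate vertex sequences; the minimum is 8, attained along the walk 0 → 1 → 1 → 2.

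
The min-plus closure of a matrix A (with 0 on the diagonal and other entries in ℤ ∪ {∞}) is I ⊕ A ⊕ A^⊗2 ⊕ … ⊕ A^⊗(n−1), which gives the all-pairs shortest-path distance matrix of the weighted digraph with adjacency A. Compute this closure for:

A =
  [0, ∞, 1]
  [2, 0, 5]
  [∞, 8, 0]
Closure =
  [0, 9, 1]
  [2, 0, 3]
  [10, 8, 0]

This is the Floyd-Warshall all-pairs shortest-path computation. For each intermediate vertex k = 0, 1, …, 2, update dist[i][j] ← min(dist[i][j], dist[i][k] + dist[k][j]). The final matrix gives, for each (i, j), the minimum total weight of any directed path from i to j (possibly empty when i = j).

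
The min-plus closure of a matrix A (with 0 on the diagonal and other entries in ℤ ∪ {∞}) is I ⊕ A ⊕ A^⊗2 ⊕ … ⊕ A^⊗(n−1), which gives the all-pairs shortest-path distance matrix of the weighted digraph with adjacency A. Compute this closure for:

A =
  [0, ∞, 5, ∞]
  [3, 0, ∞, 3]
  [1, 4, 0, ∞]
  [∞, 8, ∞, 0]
Closure =
  [0, 9, 5, 12]
  [3, 0, 8, 3]
  [1, 4, 0, 7]
  [11, 8, 16, 0]

This is the Floyd-Warshall all-pairs shortest-path computation. For each intermediate vertex k = 0, 1, …, 3, update dist[i][j] ← min(dist[i][j], dist[i][k] + dist[k][j]). The final matrix gives, for each (i, j), the minimum total weight of any directed path from i to j (possibly empty when i = j).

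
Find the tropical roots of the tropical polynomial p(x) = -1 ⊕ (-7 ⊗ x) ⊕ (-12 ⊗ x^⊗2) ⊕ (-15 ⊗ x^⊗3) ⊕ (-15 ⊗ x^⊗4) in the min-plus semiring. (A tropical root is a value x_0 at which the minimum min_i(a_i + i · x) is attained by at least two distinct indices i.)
Roots: {0, 3, 5, 6}

Each tropical root is a break point of the lower envelope of the lines y = a_i + i · x (there are 5 lines, with slopes 0, 1, ..., 4). Only the lines that attain the minimum somewhere contribute to roots; other lines are dominated. Here the surviving (envelope) indices are i = 4, i = 3, i = 2, i = 1, i = 0.
Intersections between consecutive envelope lines give the roots: for adjacent envelope indices i < j the intersection is x = (a_i − a_j) / (j − i). Reading off the sorted break points: {0, 3, 5, 6}.
Verification: at each break x_0, at least two indices attain the minimum of min_i(a_i + i · x_0).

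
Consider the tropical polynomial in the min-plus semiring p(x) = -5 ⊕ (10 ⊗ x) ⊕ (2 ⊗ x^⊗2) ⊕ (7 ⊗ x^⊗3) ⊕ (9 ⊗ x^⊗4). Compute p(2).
p(2) = -5

A tropical monomial a ⊗ x^⊗i evaluates to a + i · x. Evaluating each term at x = 2:
  Term 0 contributes -5 + 0 · 2 = -5
  Term 1 contributes 10 + 1 · 2 = 12
  Term 2 contributes 2 + 2 · 2 = 6
  Term 3 contributes 7 + 3 · 2 = 13
  Term 4 contributes 9 + 4 · 2 = 17
p(2) = ⊕ of these = min[-5, 12, 6, 13, 17] = -5.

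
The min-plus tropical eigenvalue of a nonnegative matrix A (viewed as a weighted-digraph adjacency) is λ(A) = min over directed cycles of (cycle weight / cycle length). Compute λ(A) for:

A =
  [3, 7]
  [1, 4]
λ(A) = 3

Enumerate directed cycles and compute their means (weight / length). Sample:
  cycle 0 → 0: weight = 3, length = 1, mean = 3/1 ≈ 3.000
  cycle 1 → 1: weight = 4, length = 1, mean = 4/1 ≈ 4.000
  cycle 0 → 1 → 0: weight = 8, length = 2, mean = 8/2 ≈ 4.000
  cycle 1 → 0 → 1: weight = 8, length = 2, mean = 8/2 ≈ 4.000
Minimum mean = 3.000, attained e.g. along the cycle 0 → 0 with weight 3 and length 1. So λ(A) = 3/1 = 3.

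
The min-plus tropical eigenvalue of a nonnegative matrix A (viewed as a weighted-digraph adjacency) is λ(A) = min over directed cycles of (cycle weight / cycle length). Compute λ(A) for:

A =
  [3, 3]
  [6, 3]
λ(A) = 3

Enumerate directed cycles and compute their means (weight / length). Sample:
  cycle 0 → 0: weight = 3, length = 1, mean = 3/1 ≈ 3.000
  cycle 1 → 1: weight = 3, length = 1, mean = 3/1 ≈ 3.000
  cycle 0 → 1 → 0: weight = 9, length = 2, mean = 9/2 ≈ 4.500
  cycle 1 → 0 → 1: weight = 9, length = 2, mean = 9/2 ≈ 4.500
Minimum mean = 3.000, attained e.g. along the cycle 0 → 0 with weight 3 and length 1. So λ(A) = 3/1 = 3.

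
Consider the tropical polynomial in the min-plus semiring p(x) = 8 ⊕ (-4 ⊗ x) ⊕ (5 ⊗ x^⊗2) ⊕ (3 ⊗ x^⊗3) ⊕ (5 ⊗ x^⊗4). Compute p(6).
p(6) = 2

A tropical monomial a ⊗ x^⊗i evaluates to a + i · x. Evaluating each term at x = 6:
  Term 0 contributes 8 + 0 · 6 = 8
  Term 1 contributes -4 + 1 · 6 = 2
  Term 2 contributes 5 + 2 · 6 = 17
  Term 3 contributes 3 + 3 · 6 = 21
  Term 4 contributes 5 + 4 · 6 = 29
p(6) = ⊕ of these = min[8, 2, 17, 21, 29] = 2.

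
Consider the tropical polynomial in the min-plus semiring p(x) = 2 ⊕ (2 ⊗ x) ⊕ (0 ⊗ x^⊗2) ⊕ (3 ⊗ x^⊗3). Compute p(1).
p(1) = 2

A tropical monomial a ⊗ x^⊗i evaluates to a + i · x. Evaluating each term at x = 1:
  Term 0 contributes 2 + 0 · 1 = 2
  Term 1 contributes 2 + 1 · 1 = 3
  Term 2 contributes 0 + 2 · 1 = 2
  Term 3 contributes 3 + 3 · 1 = 6
p(1) = ⊕ of these = min[2, 3, 2, 6] = 2.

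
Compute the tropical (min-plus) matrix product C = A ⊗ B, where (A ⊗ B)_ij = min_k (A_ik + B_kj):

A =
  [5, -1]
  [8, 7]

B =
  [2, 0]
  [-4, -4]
A ⊗ B =
  [-5, -5]
  [3, 3]

Apply the min-plus product entry-by-entry:
  C[0][0] = min over k of (A[0][0] + B[0][0] = 5 + 2 = 7, A[0][1] + B[1][0] = -1 + -4 = -5) = -5 (attained at k = 1)
  C[0][1] = min over k of (A[0][0] + B[0][1] = 5 + 0 = 5, A[0][1] + B[1][1] = -1 + -4 = -5) = -5 (attained at k = 1)
  C[1][0] = min over k of (A[1][0] + B[0][0] = 8 + 2 = 10, A[1][1] + B[1][0] = 7 + -4 = 3) = 3 (attained at k = 1)
  C[1][1] = min over k of (A[1][0] + B[0][1] = 8 + 0 = 8, A[1][1] + B[1][1] = 7 + -4 = 3) = 3 (attained at k = 1)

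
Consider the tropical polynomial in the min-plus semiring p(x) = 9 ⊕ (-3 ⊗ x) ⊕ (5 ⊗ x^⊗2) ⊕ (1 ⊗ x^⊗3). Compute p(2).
p(2) = -1

A tropical monomial a ⊗ x^⊗i evaluates to a + i · x. Evaluating each term at x = 2:
  Term 0 contributes 9 + 0 · 2 = 9
  Term 1 contributes -3 + 1 · 2 = -1
  Term 2 contributes 5 + 2 · 2 = 9
  Term 3 contributes 1 + 3 · 2 = 7
p(2) = ⊕ of these = min[9, -1, 9, 7] = -1.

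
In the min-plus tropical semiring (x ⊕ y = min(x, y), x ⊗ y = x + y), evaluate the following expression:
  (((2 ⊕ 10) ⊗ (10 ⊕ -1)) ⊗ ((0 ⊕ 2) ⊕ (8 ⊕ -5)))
(((2 ⊕ 10) ⊗ (10 ⊕ -1)) ⊗ ((0 ⊕ 2) ⊕ (8 ⊕ -5))) = -4

Expand innermost to outermost. Recall ⊕ takes the minimum of its arguments and ⊗ takes their sum. Working out the expression (((2 ⊕ 10) ⊗ (10 ⊕ -1)) ⊗ ((0 ⊕ 2) ⊕ (8 ⊕ -5))) gives -4.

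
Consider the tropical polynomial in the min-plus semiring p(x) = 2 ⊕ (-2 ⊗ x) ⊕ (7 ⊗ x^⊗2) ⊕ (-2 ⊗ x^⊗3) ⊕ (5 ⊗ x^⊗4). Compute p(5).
p(5) = 2

A tropical monomial a ⊗ x^⊗i evaluates to a + i · x. Evaluating each term at x = 5:
  Term 0 contributes 2 + 0 · 5 = 2
  Term 1 contributes -2 + 1 · 5 = 3
  Term 2 contributes 7 + 2 · 5 = 17
  Term 3 contributes -2 + 3 · 5 = 13
  Term 4 contributes 5 + 4 · 5 = 25
p(5) = ⊕ of these = min[2, 3, 17, 13, 25] = 2.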